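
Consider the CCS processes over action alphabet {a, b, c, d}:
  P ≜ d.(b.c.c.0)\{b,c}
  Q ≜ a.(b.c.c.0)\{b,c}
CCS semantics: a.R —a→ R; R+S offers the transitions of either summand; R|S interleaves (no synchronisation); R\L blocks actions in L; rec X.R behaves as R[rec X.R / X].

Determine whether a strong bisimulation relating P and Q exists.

NO

LTS(P): 2 reachable states
  u0 = d.(b.c.c.0)\{b,c} has moves —d→ u1
  u1 = (b.c.c.0)\{b,c} has moves ·
LTS(Q): 2 reachable states
  v0 = a.(b.c.c.0)\{b,c} has moves —a→ v1
  v1 = (b.c.c.0)\{b,c} has moves ·
Partition-refinement fixed point:
  B0 = {u0}
  B1 = {u1, v1}
  B2 = {v0}
u0 ∈ B0, v0 ∈ B2 → different blocks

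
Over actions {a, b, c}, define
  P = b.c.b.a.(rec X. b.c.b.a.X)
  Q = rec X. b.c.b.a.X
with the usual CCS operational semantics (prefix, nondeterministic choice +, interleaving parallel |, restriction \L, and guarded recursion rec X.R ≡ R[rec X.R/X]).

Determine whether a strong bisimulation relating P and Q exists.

Reachable graph of P (5 states):
  u0 = b.c.b.a.(rec X. b.c.b.a.X) ⊢ =b=> u1
  u1 = c.b.a.(rec X. b.c.b.a.X) ⊢ =c=> u2
  u2 = b.a.(rec X. b.c.b.a.X) ⊢ =b=> u3
  u3 = a.(rec X. b.c.b.a.X) ⊢ =a=> u4
  u4 = rec X. b.c.b.a.X ⊢ =b=> u1
Reachable graph of Q (4 states):
  v0 = rec X. b.c.b.a.X ⊢ =b=> v1
  v1 = c.b.a.(rec X. b.c.b.a.X) ⊢ =c=> v2
  v2 = b.a.(rec X. b.c.b.a.X) ⊢ =b=> v3
  v3 = a.(rec X. b.c.b.a.X) ⊢ =a=> v0
Coarsest stable partition (strong bisimilarity classes):
  B0 = {u0, u4, v0}
  B1 = {u1, v1}
  B2 = {u2, v2}
  B3 = {u3, v3}
u0 ∈ B0, v0 ∈ B0 → same block

YES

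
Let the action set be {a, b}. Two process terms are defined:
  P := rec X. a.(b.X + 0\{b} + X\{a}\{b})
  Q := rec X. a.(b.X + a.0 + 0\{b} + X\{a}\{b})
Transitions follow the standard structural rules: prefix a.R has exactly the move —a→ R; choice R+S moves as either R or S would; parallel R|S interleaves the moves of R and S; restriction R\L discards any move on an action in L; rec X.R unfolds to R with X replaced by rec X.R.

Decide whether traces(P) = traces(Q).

traces(P) ≠ traces(Q) — witness ⟨aa⟩

LTS(P): 2 reachable states
  m0 = rec X. a.(b.X + 0\{b} + X\{a}\{b}) :: —a→ m1
  m1 = b.(rec X. a.(b.X + 0\{b} + X\{a}\{b})) + 0\{b} + (rec X. a.(b.X + 0\{b} + X\{a}\{b}))\{a}\{b} :: —b→ m0
LTS(Q): 3 reachable states
  n0 = rec X. a.(b.X + a.0 + 0\{b} + X\{a}\{b}) :: —a→ n1
  n1 = b.(rec X. a.(b.X + a.0 + 0\{b} + X\{a}\{b})) + a.0 + 0\{b} + (rec X. a.(b.X + a.0 + 0\{b} + X\{a}\{b}))\{a}\{b} :: —a→ n2, —b→ n0
  n2 = 0 :: (no moves)
Trace ⟨aa⟩ through Q, begin at {n0}:
  [1] a ⇒ {n1}
  [2] a ⇒ {n2}
  — Q admits the full trace.
Trace ⟨aa⟩ through P, begin at {m0}:
  [1] a ⇒ {m1}
  [2] a ⇒ ∅  — P cannot continue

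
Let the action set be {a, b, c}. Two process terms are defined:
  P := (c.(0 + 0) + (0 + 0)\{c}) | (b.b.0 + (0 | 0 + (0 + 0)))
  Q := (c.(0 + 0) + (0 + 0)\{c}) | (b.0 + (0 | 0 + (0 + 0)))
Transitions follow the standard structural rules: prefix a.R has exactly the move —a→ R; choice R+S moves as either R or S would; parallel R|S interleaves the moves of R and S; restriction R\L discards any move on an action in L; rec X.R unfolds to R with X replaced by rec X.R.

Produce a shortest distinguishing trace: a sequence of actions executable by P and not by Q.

LTS(P): 6 reachable states
  p0 = (c.(0 + 0) + (0 + 0)\{c}) | (b.b.0 + (0 | 0 + (0 + 0))) ⊢ --b--▸ p1, --c--▸ p2
  p1 = (c.(0 + 0) + (0 + 0)\{c}) | b.0 ⊢ --b--▸ p3, --c--▸ p4
  p2 = (0 + 0) | (b.b.0 + (0 | 0 + (0 + 0))) ⊢ --b--▸ p4
  p3 = (c.(0 + 0) + (0 + 0)\{c}) | 0 ⊢ --c--▸ p5
  p4 = (0 + 0) | b.0 ⊢ --b--▸ p5
  p5 = (0 + 0) | 0 ⊢ ∅
LTS(Q): 4 reachable states
  q0 = (c.(0 + 0) + (0 + 0)\{c}) | (b.0 + (0 | 0 + (0 + 0))) ⊢ --b--▸ q1, --c--▸ q2
  q1 = (c.(0 + 0) + (0 + 0)\{c}) | 0 ⊢ --c--▸ q3
  q2 = (0 + 0) | (b.0 + (0 | 0 + (0 + 0))) ⊢ --b--▸ q3
  q3 = (0 + 0) | 0 ⊢ ∅
Trace ⟨bb⟩ through P, begin at {p0}:
  step 1 (b): {p1}
  step 2 (b): {p3}
  ✓ P
Trace ⟨bb⟩ through Q, begin at {q0}:
  step 1 (b): {q1}
  step 2 (b): ∅  — Q cannot continue

bb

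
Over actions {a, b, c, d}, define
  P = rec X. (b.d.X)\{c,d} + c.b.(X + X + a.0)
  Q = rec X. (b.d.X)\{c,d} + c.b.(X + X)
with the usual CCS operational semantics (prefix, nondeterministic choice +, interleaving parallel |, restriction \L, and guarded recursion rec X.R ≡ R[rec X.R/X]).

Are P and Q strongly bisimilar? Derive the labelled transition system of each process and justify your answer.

P ≁ Q

Reachable graph of P (5 states):
  p0 = rec X. (b.d.X)\{c,d} + c.b.(X + X + a.0) :: ··b··> p1, ··c··> p2
  p1 = (d.(rec X. (b.d.X)\{c,d} + c.b.(X + X + a.0)))\{c,d} :: stopped
  p2 = b.((rec X. (b.d.X)\{c,d} + c.b.(X + X + a.0)) + (rec X. (b.d.X)\{c,d} + c.b.(X + X + a.0)) + a.0) :: ··b··> p3
  p3 = (rec X. (b.d.X)\{c,d} + c.b.(X + X + a.0)) + (rec X. (b.d.X)\{c,d} + c.b.(X + X + a.0)) + a.0 :: ··a··> p4, ··b··> p1, ··c··> p2
  p4 = 0 :: stopped
Reachable graph of Q (4 states):
  q0 = rec X. (b.d.X)\{c,d} + c.b.(X + X) :: ··b··> q1, ··c··> q2
  q1 = (d.(rec X. (b.d.X)\{c,d} + c.b.(X + X)))\{c,d} :: stopped
  q2 = b.((rec X. (b.d.X)\{c,d} + c.b.(X + X)) + (rec X. (b.d.X)\{c,d} + c.b.(X + X))) :: ··b··> q3
  q3 = (rec X. (b.d.X)\{c,d} + c.b.(X + X)) + (rec X. (b.d.X)\{c,d} + c.b.(X + X)) :: ··b··> q1, ··c··> q2
Bisimilarity quotient blocks:
  B0 = {p0}
  B1 = {p2}
  B2 = {p3}
  B3 = {p1, p4, q1}
  B4 = {q0, q3}
  B5 = {q2}
p0 ∈ B0, q0 ∈ B4 → different blocks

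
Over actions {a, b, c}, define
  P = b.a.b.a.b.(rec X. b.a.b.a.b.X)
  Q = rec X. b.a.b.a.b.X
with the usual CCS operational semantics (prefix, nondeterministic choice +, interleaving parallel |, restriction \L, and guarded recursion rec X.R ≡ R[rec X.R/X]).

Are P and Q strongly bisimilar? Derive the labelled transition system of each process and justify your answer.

LTS(P): 6 reachable states
  m0 = b.a.b.a.b.(rec X. b.a.b.a.b.X) → ··b··> m1
  m1 = a.b.a.b.(rec X. b.a.b.a.b.X) → ··a··> m2
  m2 = b.a.b.(rec X. b.a.b.a.b.X) → ··b··> m3
  m3 = a.b.(rec X. b.a.b.a.b.X) → ··a··> m4
  m4 = b.(rec X. b.a.b.a.b.X) → ··b··> m5
  m5 = rec X. b.a.b.a.b.X → ··b··> m1
LTS(Q): 5 reachable states
  n0 = rec X. b.a.b.a.b.X → ··b··> n1
  n1 = a.b.a.b.(rec X. b.a.b.a.b.X) → ··a··> n2
  n2 = b.a.b.(rec X. b.a.b.a.b.X) → ··b··> n3
  n3 = a.b.(rec X. b.a.b.a.b.X) → ··a··> n4
  n4 = b.(rec X. b.a.b.a.b.X) → ··b··> n0
Partition-refinement fixed point:
  B0 = {m0, m5, n0}
  B1 = {m1, n1}
  B2 = {m2, n2}
  B3 = {m3, n3}
  B4 = {m4, n4}
m0 ∈ B0, n0 ∈ B0 → same block

P ~ Q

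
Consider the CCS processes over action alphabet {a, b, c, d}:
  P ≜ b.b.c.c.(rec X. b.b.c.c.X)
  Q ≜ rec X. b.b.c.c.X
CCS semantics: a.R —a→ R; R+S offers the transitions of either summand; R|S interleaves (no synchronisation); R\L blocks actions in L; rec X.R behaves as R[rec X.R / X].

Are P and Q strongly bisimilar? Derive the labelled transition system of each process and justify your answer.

LTS(P): 5 reachable states
  u0 = b.b.c.c.(rec X. b.b.c.c.X) → -b-> u1
  u1 = b.c.c.(rec X. b.b.c.c.X) → -b-> u2
  u2 = c.c.(rec X. b.b.c.c.X) → -c-> u3
  u3 = c.(rec X. b.b.c.c.X) → -c-> u4
  u4 = rec X. b.b.c.c.X → -b-> u1
LTS(Q): 4 reachable states
  v0 = rec X. b.b.c.c.X → -b-> v1
  v1 = b.c.c.(rec X. b.b.c.c.X) → -b-> v2
  v2 = c.c.(rec X. b.b.c.c.X) → -c-> v3
  v3 = c.(rec X. b.b.c.c.X) → -c-> v0
Coarsest stable partition (strong bisimilarity classes):
  B0 = {u0, u4, v0}
  B1 = {u1, v1}
  B2 = {u2, v2}
  B3 = {u3, v3}
u0 ∈ B0, v0 ∈ B0 → same block

P ~ Q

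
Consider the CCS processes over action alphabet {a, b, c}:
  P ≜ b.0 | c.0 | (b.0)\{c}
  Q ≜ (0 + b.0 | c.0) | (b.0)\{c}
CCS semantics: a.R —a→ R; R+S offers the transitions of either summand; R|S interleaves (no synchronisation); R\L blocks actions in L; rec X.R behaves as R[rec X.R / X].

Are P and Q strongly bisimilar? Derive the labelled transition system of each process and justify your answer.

P ~ Q

P's transition system — 8 states:
  p0 = b.0 | c.0 | (b.0)\{c} ⊢ -b-> p1, -b-> p2, -c-> p3
  p1 = 0 | c.0 | (b.0)\{c} ⊢ -b-> p4, -c-> p5
  p2 = b.0 | c.0 | 0\{c} ⊢ -b-> p4, -c-> p6
  p3 = b.0 | 0 | (b.0)\{c} ⊢ -b-> p5, -b-> p6
  p4 = 0 | c.0 | 0\{c} ⊢ -c-> p7
  p5 = 0 | 0 | (b.0)\{c} ⊢ -b-> p7
  p6 = b.0 | 0 | 0\{c} ⊢ -b-> p7
  p7 = 0 | 0 | 0\{c} ⊢ deadlocked
Q's transition system — 8 states:
  q0 = (0 + b.0 | c.0) | (b.0)\{c} ⊢ -b-> q1, -b-> q2, -c-> q3
  q1 = (0 + b.0 | c.0) | 0\{c} ⊢ -b-> q4, -c-> q5
  q2 = 0 | c.0 | (b.0)\{c} ⊢ -b-> q4, -c-> q6
  q3 = b.0 | 0 | (b.0)\{c} ⊢ -b-> q5, -b-> q6
  q4 = 0 | c.0 | 0\{c} ⊢ -c-> q7
  q5 = b.0 | 0 | 0\{c} ⊢ -b-> q7
  q6 = 0 | 0 | (b.0)\{c} ⊢ -b-> q7
  q7 = 0 | 0 | 0\{c} ⊢ deadlocked
Coarsest stable partition (strong bisimilarity classes):
  B0 = {p0, q0}
  B1 = {p1, p2, q1, q2}
  B2 = {p4, q4}
  B3 = {p7, q7}
  B4 = {p5, p6, q5, q6}
  B5 = {p3, q3}
p0 ∈ B0, q0 ∈ B0 → same block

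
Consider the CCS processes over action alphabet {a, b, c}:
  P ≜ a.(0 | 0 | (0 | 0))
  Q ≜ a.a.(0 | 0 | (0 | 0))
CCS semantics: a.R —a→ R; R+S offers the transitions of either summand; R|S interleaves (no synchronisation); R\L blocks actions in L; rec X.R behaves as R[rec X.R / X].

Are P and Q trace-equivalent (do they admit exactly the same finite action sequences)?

trace-distinct — witness ⟨aa⟩

P's transition system — 2 states:
  u0 = a.(0 | 0 | (0 | 0)) → —a→ u1
  u1 = 0 | 0 | (0 | 0) → stopped
Q's transition system — 3 states:
  v0 = a.a.(0 | 0 | (0 | 0)) → —a→ v1
  v1 = a.(0 | 0 | (0 | 0)) → —a→ v2
  v2 = 0 | 0 | (0 | 0) → stopped
Trace ⟨aa⟩ through Q, begin at {v0}:
  [1] a ⇒ {v1}
  [2] a ⇒ {v2}
  — Q admits the full trace.
Trace ⟨aa⟩ through P, begin at {u0}:
  [1] a ⇒ {u1}
  [2] a ⇒ ∅ (P stuck)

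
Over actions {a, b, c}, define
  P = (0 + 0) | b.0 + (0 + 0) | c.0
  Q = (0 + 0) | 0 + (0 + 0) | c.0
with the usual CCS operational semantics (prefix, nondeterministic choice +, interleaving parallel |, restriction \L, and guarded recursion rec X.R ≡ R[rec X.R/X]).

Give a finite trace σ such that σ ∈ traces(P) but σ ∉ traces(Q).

b

Reachable graph of P (2 states):
  p0 = (0 + 0) | b.0 + (0 + 0) | c.0 → ··b··> p1, ··c··> p1
  p1 = (0 + 0) | 0 → (no moves)
Reachable graph of Q (2 states):
  q0 = (0 + 0) | 0 + (0 + 0) | c.0 → ··c··> q1
  q1 = (0 + 0) | 0 → (no moves)
Trace ⟨b⟩ through P, begin at {p0}:
  [1] b ⇒ {p1}
  — P admits the full trace.
Trace ⟨b⟩ through Q, begin at {q0}:
  [1] b ⇒ ∅  — Q cannot continue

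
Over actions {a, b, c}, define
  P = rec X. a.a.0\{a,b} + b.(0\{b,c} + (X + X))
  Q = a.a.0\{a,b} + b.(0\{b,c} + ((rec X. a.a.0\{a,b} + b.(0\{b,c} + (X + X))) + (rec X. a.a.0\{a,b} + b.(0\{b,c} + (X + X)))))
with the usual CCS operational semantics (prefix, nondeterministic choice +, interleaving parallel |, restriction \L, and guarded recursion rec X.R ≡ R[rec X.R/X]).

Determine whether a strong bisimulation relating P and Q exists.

P's transition system — 4 states:
  p0 = rec X. a.a.0\{a,b} + b.(0\{b,c} + (X + X)) :: ··a··> p1, ··b··> p2
  p1 = a.0\{a,b} :: ··a··> p3
  p2 = 0\{b,c} + ((rec X. a.a.0\{a,b} + b.(0\{b,c} + (X + X))) + (rec X. a.a.0\{a,b} + b.(0\{b,c} + (X + X)))) :: ··a··> p1, ··b··> p2
  p3 = 0\{a,b} :: ·
Q's transition system — 4 states:
  q0 = a.a.0\{a,b} + b.(0\{b,c} + ((rec X. a.a.0\{a,b} + b.(0\{b,c} + (X + X))) + (rec X. a.a.0\{a,b} + b.(0\{b,c} + (X + X))))) :: ··a··> q1, ··b··> q2
  q1 = a.0\{a,b} :: ··a··> q3
  q2 = 0\{b,c} + ((rec X. a.a.0\{a,b} + b.(0\{b,c} + (X + X))) + (rec X. a.a.0\{a,b} + b.(0\{b,c} + (X + X)))) :: ··a··> q1, ··b··> q2
  q3 = 0\{a,b} :: ·
Coarsest stable partition (strong bisimilarity classes):
  B0 = {p0, p2, q0, q2}
  B1 = {p1, q1}
  B2 = {p3, q3}
p0 ∈ B0, q0 ∈ B0 → same block

bisimilar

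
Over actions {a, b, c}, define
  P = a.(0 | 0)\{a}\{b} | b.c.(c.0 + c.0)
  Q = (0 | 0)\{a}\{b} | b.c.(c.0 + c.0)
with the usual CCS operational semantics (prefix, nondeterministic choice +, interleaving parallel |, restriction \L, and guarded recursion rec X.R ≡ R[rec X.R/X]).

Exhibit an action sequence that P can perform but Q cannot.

P's transition system — 8 states:
  m0 = a.(0 | 0)\{a}\{b} | b.c.(c.0 + c.0) | ··a··> m1, ··b··> m2
  m1 = (0 | 0)\{a}\{b} | b.c.(c.0 + c.0) | ··b··> m3
  m2 = a.(0 | 0)\{a}\{b} | c.(c.0 + c.0) | ··a··> m3, ··c··> m4
  m3 = (0 | 0)\{a}\{b} | c.(c.0 + c.0) | ··c··> m5
  m4 = a.(0 | 0)\{a}\{b} | (c.0 + c.0) | ··a··> m5, ··c··> m6
  m5 = (0 | 0)\{a}\{b} | (c.0 + c.0) | ··c··> m7
  m6 = a.(0 | 0)\{a}\{b} | 0 | ··a··> m7
  m7 = (0 | 0)\{a}\{b} | 0 | (no moves)
Q's transition system — 4 states:
  n0 = (0 | 0)\{a}\{b} | b.c.(c.0 + c.0) | ··b··> n1
  n1 = (0 | 0)\{a}\{b} | c.(c.0 + c.0) | ··c··> n2
  n2 = (0 | 0)\{a}\{b} | (c.0 + c.0) | ··c··> n3
  n3 = (0 | 0)\{a}\{b} | 0 | (no moves)
Executing a from P (initial set {m0}):
  step 1 (a): {m1}
  — P admits the full trace.
Executing a from Q (initial set {n0}):
  step 1 (a): no successor for Q

a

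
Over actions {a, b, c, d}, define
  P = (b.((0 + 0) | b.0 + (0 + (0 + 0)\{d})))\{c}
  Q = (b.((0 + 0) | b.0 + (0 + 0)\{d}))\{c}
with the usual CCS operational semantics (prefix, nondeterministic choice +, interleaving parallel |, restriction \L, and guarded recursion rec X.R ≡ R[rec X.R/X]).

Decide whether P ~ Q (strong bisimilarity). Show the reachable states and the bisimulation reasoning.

LTS(P): 3 reachable states
  u0 = (b.((0 + 0) | b.0 + (0 + (0 + 0)\{d})))\{c} :: —b→ u1
  u1 = ((0 + 0) | b.0 + (0 + (0 + 0)\{d}))\{c} :: —b→ u2
  u2 = ((0 + 0) | 0)\{c} :: ·
LTS(Q): 3 reachable states
  v0 = (b.((0 + 0) | b.0 + (0 + 0)\{d}))\{c} :: —b→ v1
  v1 = ((0 + 0) | b.0 + (0 + 0)\{d})\{c} :: —b→ v2
  v2 = ((0 + 0) | 0)\{c} :: ·
Coarsest stable partition (strong bisimilarity classes):
  B0 = {u0, v0}
  B1 = {u1, v1}
  B2 = {u2, v2}
u0 ∈ B0, v0 ∈ B0 → same block

P ~ Q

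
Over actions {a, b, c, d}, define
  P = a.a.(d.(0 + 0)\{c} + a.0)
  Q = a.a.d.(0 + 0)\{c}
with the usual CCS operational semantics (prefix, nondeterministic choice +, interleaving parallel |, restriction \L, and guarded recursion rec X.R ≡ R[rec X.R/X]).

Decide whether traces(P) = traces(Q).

NO — witness ⟨aaa⟩

P's transition system — 5 states:
  p0 = a.a.(d.(0 + 0)\{c} + a.0) → =a=> p1
  p1 = a.(d.(0 + 0)\{c} + a.0) → =a=> p2
  p2 = d.(0 + 0)\{c} + a.0 → =a=> p3, =d=> p4
  p3 = 0 → (no moves)
  p4 = (0 + 0)\{c} → (no moves)
Q's transition system — 4 states:
  q0 = a.a.d.(0 + 0)\{c} → =a=> q1
  q1 = a.d.(0 + 0)\{c} → =a=> q2
  q2 = d.(0 + 0)\{c} → =d=> q3
  q3 = (0 + 0)\{c} → (no moves)
Run σ = ⟨aaa⟩ on P: start {p0}
  step 1 (a): {p1}
  step 2 (a): {p2}
  step 3 (a): {p3}
  ✓ P
Run σ = ⟨aaa⟩ on Q: start {q0}
  step 1 (a): {q1}
  step 2 (a): {q2}
  step 3 (a): no successor for Q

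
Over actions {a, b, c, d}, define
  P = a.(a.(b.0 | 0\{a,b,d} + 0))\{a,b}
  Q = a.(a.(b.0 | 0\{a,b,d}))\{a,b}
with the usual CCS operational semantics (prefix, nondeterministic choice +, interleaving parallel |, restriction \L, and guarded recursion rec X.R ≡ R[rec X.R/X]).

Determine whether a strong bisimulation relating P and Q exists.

bisimilar

P's transition system — 2 states:
  p0 = a.(a.(b.0 | 0\{a,b,d} + 0))\{a,b} ⊢ ··a··> p1
  p1 = (a.(b.0 | 0\{a,b,d} + 0))\{a,b} ⊢ ∅
Q's transition system — 2 states:
  q0 = a.(a.(b.0 | 0\{a,b,d}))\{a,b} ⊢ ··a··> q1
  q1 = (a.(b.0 | 0\{a,b,d}))\{a,b} ⊢ ∅
Partition-refinement fixed point:
  B0 = {p0, q0}
  B1 = {p1, q1}
p0 ∈ B0, q0 ∈ B0 → same block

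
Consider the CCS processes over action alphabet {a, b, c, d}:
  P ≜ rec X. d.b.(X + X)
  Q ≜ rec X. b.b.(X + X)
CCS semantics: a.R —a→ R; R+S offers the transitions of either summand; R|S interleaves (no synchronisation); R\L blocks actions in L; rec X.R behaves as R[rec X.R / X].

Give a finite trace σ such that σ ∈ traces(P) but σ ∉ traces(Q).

d

LTS(P): 3 reachable states
  u0 = rec X. d.b.(X + X) has moves --d--▸ u1
  u1 = b.((rec X. d.b.(X + X)) + (rec X. d.b.(X + X))) has moves --b--▸ u2
  u2 = (rec X. d.b.(X + X)) + (rec X. d.b.(X + X)) has moves --d--▸ u1
LTS(Q): 3 reachable states
  v0 = rec X. b.b.(X + X) has moves --b--▸ v1
  v1 = b.((rec X. b.b.(X + X)) + (rec X. b.b.(X + X))) has moves --b--▸ v2
  v2 = (rec X. b.b.(X + X)) + (rec X. b.b.(X + X)) has moves --b--▸ v1
Run σ = ⟨d⟩ on P: start {u0}
  after d @ step 1: {u1}
  ✓ P
Run σ = ⟨d⟩ on Q: start {v0}
  after d @ step 1: ∅  — Q cannot continue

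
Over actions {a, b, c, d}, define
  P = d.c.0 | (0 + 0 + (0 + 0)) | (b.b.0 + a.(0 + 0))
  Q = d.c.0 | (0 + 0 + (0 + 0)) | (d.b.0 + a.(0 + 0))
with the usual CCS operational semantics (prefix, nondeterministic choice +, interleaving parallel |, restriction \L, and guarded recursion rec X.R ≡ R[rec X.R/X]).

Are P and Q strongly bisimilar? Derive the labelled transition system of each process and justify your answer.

Reachable graph of P (12 states):
  m0 = d.c.0 | (0 + 0 + (0 + 0)) | (b.b.0 + a.(0 + 0)) | -a-> m1, -b-> m2, -d-> m3
  m1 = d.c.0 | (0 + 0 + (0 + 0)) | (0 + 0) | -d-> m4
  m2 = d.c.0 | (0 + 0 + (0 + 0)) | b.0 | -b-> m5, -d-> m6
  m3 = c.0 | (0 + 0 + (0 + 0)) | (b.b.0 + a.(0 + 0)) | -a-> m4, -b-> m6, -c-> m7
  m4 = c.0 | (0 + 0 + (0 + 0)) | (0 + 0) | -c-> m8
  m5 = d.c.0 | (0 + 0 + (0 + 0)) | 0 | -d-> m9
  m6 = c.0 | (0 + 0 + (0 + 0)) | b.0 | -b-> m9, -c-> m10
  m7 = 0 | (0 + 0 + (0 + 0)) | (b.b.0 + a.(0 + 0)) | -a-> m8, -b-> m10
  m8 = 0 | (0 + 0 + (0 + 0)) | (0 + 0) | ∅
  m9 = c.0 | (0 + 0 + (0 + 0)) | 0 | -c-> m11
  m10 = 0 | (0 + 0 + (0 + 0)) | b.0 | -b-> m11
  m11 = 0 | (0 + 0 + (0 + 0)) | 0 | ∅
Reachable graph of Q (12 states):
  n0 = d.c.0 | (0 + 0 + (0 + 0)) | (d.b.0 + a.(0 + 0)) | -a-> n1, -d-> n2, -d-> n3
  n1 = d.c.0 | (0 + 0 + (0 + 0)) | (0 + 0) | -d-> n4
  n2 = c.0 | (0 + 0 + (0 + 0)) | (d.b.0 + a.(0 + 0)) | -a-> n4, -c-> n5, -d-> n6
  n3 = d.c.0 | (0 + 0 + (0 + 0)) | b.0 | -b-> n7, -d-> n6
  n4 = c.0 | (0 + 0 + (0 + 0)) | (0 + 0) | -c-> n8
  n5 = 0 | (0 + 0 + (0 + 0)) | (d.b.0 + a.(0 + 0)) | -a-> n8, -d-> n9
  n6 = c.0 | (0 + 0 + (0 + 0)) | b.0 | -b-> n10, -c-> n9
  n7 = d.c.0 | (0 + 0 + (0 + 0)) | 0 | -d-> n10
  n8 = 0 | (0 + 0 + (0 + 0)) | (0 + 0) | ∅
  n9 = 0 | (0 + 0 + (0 + 0)) | b.0 | -b-> n11
  n10 = c.0 | (0 + 0 + (0 + 0)) | 0 | -c-> n11
  n11 = 0 | (0 + 0 + (0 + 0)) | 0 | ∅
Bisimilarity quotient blocks:
  B0 = {m0}
  B1 = {m1, m5, n1, n7}
  B2 = {m4, m9, n10, n4}
  B3 = {m11, m8, n11, n8}
  B4 = {m3}
  B5 = {m6, n6}
  B6 = {m10, n9}
  B7 = {m7}
  B8 = {m2, n3}
  B9 = {n0}
  B10 = {n2}
  B11 = {n5}
m0 ∈ B0, n0 ∈ B9 → different blocks

NO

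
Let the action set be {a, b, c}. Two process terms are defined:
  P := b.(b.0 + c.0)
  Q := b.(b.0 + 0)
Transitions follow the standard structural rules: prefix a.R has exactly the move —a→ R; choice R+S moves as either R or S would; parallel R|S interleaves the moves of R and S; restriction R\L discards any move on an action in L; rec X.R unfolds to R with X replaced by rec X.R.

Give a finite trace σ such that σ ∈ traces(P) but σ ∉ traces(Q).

LTS(P): 3 reachable states
  m0 = b.(b.0 + c.0) :: =b=> m1
  m1 = b.0 + c.0 :: =b=> m2, =c=> m2
  m2 = 0 :: (no moves)
LTS(Q): 3 reachable states
  n0 = b.(b.0 + 0) :: =b=> n1
  n1 = b.0 + 0 :: =b=> n2
  n2 = 0 :: (no moves)
Run σ = ⟨bc⟩ on P: start {m0}
  step 1 (b): {m1}
  step 2 (c): {m2}
  — P admits the full trace.
Run σ = ⟨bc⟩ on Q: start {n0}
  step 1 (b): {n1}
  step 2 (c): ∅  — Q cannot continue

bc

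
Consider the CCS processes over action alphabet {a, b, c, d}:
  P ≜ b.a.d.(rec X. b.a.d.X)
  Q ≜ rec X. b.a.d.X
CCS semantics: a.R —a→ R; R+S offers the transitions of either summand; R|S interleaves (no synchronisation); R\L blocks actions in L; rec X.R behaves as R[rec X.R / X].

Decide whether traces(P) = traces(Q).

Reachable graph of P (4 states):
  s0 = b.a.d.(rec X. b.a.d.X) → -b-> s1
  s1 = a.d.(rec X. b.a.d.X) → -a-> s2
  s2 = d.(rec X. b.a.d.X) → -d-> s3
  s3 = rec X. b.a.d.X → -b-> s1
Reachable graph of Q (3 states):
  t0 = rec X. b.a.d.X → -b-> t1
  t1 = a.d.(rec X. b.a.d.X) → -a-> t2
  t2 = d.(rec X. b.a.d.X) → -d-> t0
Coarsest stable partition (strong bisimilarity classes):
  B0 = {s0, s3, t0}
  B1 = {s1, t1}
  B2 = {s2, t2}
s0 ∈ B0, t0 ∈ B0 → same block
Bisimilar ⇒ trace-equivalent.

YES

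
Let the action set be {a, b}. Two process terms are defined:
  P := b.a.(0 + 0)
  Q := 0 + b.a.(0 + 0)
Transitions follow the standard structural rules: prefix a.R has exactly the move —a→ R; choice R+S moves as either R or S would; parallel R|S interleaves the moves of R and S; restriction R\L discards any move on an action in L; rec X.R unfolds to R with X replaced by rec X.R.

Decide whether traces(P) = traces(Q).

trace-equivalent

Reachable graph of P (3 states):
  u0 = b.a.(0 + 0) → --b--▸ u1
  u1 = a.(0 + 0) → --a--▸ u2
  u2 = 0 + 0 → ∅
Reachable graph of Q (3 states):
  v0 = 0 + b.a.(0 + 0) → --b--▸ v1
  v1 = a.(0 + 0) → --a--▸ v2
  v2 = 0 + 0 → ∅
Coarsest stable partition (strong bisimilarity classes):
  B0 = {u0, v0}
  B1 = {u1, v1}
  B2 = {u2, v2}
u0 ∈ B0, v0 ∈ B0 → same block
Bisimilar ⇒ trace-equivalent.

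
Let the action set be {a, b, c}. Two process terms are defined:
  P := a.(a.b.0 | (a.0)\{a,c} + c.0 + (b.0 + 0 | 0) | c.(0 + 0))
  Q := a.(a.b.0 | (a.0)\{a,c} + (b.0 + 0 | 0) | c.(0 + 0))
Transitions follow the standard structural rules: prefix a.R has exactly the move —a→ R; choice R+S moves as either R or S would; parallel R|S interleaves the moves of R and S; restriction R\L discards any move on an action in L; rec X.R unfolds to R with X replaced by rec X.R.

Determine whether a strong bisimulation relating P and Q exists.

NO

Reachable graph of P (8 states):
  u0 = a.(a.b.0 | (a.0)\{a,c} + c.0 + (b.0 + 0 | 0) | c.(0 + 0)) ⊢ =a=> u1
  u1 = a.b.0 | (a.0)\{a,c} + c.0 + (b.0 + 0 | 0) | c.(0 + 0) ⊢ =a=> u2, =b=> u3, =c=> u4, =c=> u5
  u2 = b.0 | (a.0)\{a,c} ⊢ =b=> u6
  u3 = 0 | c.(0 + 0) ⊢ =c=> u7
  u4 = (b.0 + 0 | 0) | (0 + 0) ⊢ =b=> u7
  u5 = 0 ⊢ ∅
  u6 = 0 | (a.0)\{a,c} ⊢ ∅
  u7 = 0 | (0 + 0) ⊢ ∅
Reachable graph of Q (7 states):
  v0 = a.(a.b.0 | (a.0)\{a,c} + (b.0 + 0 | 0) | c.(0 + 0)) ⊢ =a=> v1
  v1 = a.b.0 | (a.0)\{a,c} + (b.0 + 0 | 0) | c.(0 + 0) ⊢ =a=> v2, =b=> v3, =c=> v4
  v2 = b.0 | (a.0)\{a,c} ⊢ =b=> v5
  v3 = 0 | c.(0 + 0) ⊢ =c=> v6
  v4 = (b.0 + 0 | 0) | (0 + 0) ⊢ =b=> v6
  v5 = 0 | (a.0)\{a,c} ⊢ ∅
  v6 = 0 | (0 + 0) ⊢ ∅
Bisimilarity quotient blocks:
  B0 = {u0}
  B1 = {u1}
  B2 = {u3, v3}
  B3 = {u5, u6, u7, v5, v6}
  B4 = {u2, u4, v2, v4}
  B5 = {v0}
  B6 = {v1}
u0 ∈ B0, v0 ∈ B5 → different blocks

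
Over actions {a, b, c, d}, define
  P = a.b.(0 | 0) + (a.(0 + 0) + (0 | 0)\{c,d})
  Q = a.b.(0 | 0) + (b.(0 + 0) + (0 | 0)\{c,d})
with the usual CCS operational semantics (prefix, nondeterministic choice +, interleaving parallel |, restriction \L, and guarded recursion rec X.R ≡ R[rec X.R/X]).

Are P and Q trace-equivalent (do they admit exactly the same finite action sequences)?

LTS(P): 4 reachable states
  u0 = a.b.(0 | 0) + (a.(0 + 0) + (0 | 0)\{c,d}) → ··a··> u1, ··a··> u2
  u1 = 0 + 0 → stopped
  u2 = b.(0 | 0) → ··b··> u3
  u3 = 0 | 0 → stopped
LTS(Q): 4 reachable states
  v0 = a.b.(0 | 0) + (b.(0 + 0) + (0 | 0)\{c,d}) → ··a··> v1, ··b··> v2
  v1 = b.(0 | 0) → ··b··> v3
  v2 = 0 + 0 → stopped
  v3 = 0 | 0 → stopped
Trace ⟨b⟩ through Q, begin at {v0}:
  step 1 (b): {v2}
  — Q admits the full trace.
Trace ⟨b⟩ through P, begin at {u0}:
  step 1 (b): ∅ (P stuck)

trace-distinct — witness ⟨b⟩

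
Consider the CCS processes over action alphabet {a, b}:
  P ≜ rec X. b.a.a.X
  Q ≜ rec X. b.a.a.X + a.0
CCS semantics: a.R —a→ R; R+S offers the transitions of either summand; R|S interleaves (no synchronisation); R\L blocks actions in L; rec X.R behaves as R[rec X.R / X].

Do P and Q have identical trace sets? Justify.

LTS(P): 3 reachable states
  m0 = rec X. b.a.a.X | -b-> m1
  m1 = a.a.(rec X. b.a.a.X) | -a-> m2
  m2 = a.(rec X. b.a.a.X) | -a-> m0
LTS(Q): 4 reachable states
  n0 = rec X. b.a.a.X + a.0 | -a-> n1, -b-> n2
  n1 = 0 | deadlocked
  n2 = a.a.(rec X. b.a.a.X + a.0) | -a-> n3
  n3 = a.(rec X. b.a.a.X + a.0) | -a-> n0
Trace ⟨a⟩ through Q, begin at {n0}:
  [1] a ⇒ {n1}
  ✓ Q
Trace ⟨a⟩ through P, begin at {m0}:
  [1] a ⇒ ∅  — P cannot continue

NO — witness ⟨a⟩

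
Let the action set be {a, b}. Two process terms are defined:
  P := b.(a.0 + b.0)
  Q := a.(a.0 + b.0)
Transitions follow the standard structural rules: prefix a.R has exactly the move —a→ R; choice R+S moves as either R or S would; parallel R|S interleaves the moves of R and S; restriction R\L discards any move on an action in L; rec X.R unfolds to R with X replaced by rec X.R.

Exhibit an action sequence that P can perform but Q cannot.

b

Reachable graph of P (3 states):
  m0 = b.(a.0 + b.0) ⊢ -b-> m1
  m1 = a.0 + b.0 ⊢ -a-> m2, -b-> m2
  m2 = 0 ⊢ (no moves)
Reachable graph of Q (3 states):
  n0 = a.(a.0 + b.0) ⊢ -a-> n1
  n1 = a.0 + b.0 ⊢ -a-> n2, -b-> n2
  n2 = 0 ⊢ (no moves)
Executing b from P (initial set {m0}):
  step 1 (b): {m1}
  — P admits the full trace.
Executing b from Q (initial set {n0}):
  step 1 (b): no successor for Q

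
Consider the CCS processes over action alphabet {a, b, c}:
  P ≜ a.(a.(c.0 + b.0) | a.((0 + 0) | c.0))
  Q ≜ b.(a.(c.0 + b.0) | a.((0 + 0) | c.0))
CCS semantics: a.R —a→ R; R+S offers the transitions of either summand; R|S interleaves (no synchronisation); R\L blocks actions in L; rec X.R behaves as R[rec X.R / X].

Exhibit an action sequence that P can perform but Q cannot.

a

LTS(P): 10 reachable states
  p0 = a.(a.(c.0 + b.0) | a.((0 + 0) | c.0)) | -a-> p1
  p1 = a.(c.0 + b.0) | a.((0 + 0) | c.0) | -a-> p2, -a-> p3
  p2 = (c.0 + b.0) | a.((0 + 0) | c.0) | -a-> p4, -b-> p5, -c-> p5
  p3 = a.(c.0 + b.0) | ((0 + 0) | c.0) | -a-> p4, -c-> p6
  p4 = (c.0 + b.0) | ((0 + 0) | c.0) | -b-> p7, -c-> p7, -c-> p8
  p5 = 0 | a.((0 + 0) | c.0) | -a-> p7
  p6 = a.(c.0 + b.0) | ((0 + 0) | 0) | -a-> p8
  p7 = 0 | ((0 + 0) | c.0) | -c-> p9
  p8 = (c.0 + b.0) | ((0 + 0) | 0) | -b-> p9, -c-> p9
  p9 = 0 | ((0 + 0) | 0) | stopped
LTS(Q): 10 reachable states
  q0 = b.(a.(c.0 + b.0) | a.((0 + 0) | c.0)) | -b-> q1
  q1 = a.(c.0 + b.0) | a.((0 + 0) | c.0) | -a-> q2, -a-> q3
  q2 = (c.0 + b.0) | a.((0 + 0) | c.0) | -a-> q4, -b-> q5, -c-> q5
  q3 = a.(c.0 + b.0) | ((0 + 0) | c.0) | -a-> q4, -c-> q6
  q4 = (c.0 + b.0) | ((0 + 0) | c.0) | -b-> q7, -c-> q7, -c-> q8
  q5 = 0 | a.((0 + 0) | c.0) | -a-> q7
  q6 = a.(c.0 + b.0) | ((0 + 0) | 0) | -a-> q8
  q7 = 0 | ((0 + 0) | c.0) | -c-> q9
  q8 = (c.0 + b.0) | ((0 + 0) | 0) | -b-> q9, -c-> q9
  q9 = 0 | ((0 + 0) | 0) | stopped
Executing a from P (initial set {p0}):
  after a @ step 1: {p1}
  — P admits the full trace.
Executing a from Q (initial set {q0}):
  after a @ step 1: ∅ (Q stuck)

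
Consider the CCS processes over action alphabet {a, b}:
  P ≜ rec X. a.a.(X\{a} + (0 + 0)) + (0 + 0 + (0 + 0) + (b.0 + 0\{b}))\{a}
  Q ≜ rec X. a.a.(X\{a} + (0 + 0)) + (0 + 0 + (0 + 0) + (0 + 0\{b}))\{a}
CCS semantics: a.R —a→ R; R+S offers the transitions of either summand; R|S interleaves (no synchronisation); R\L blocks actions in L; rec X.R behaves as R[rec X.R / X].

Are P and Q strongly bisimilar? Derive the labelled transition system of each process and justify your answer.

Reachable graph of P (5 states):
  u0 = rec X. a.a.(X\{a} + (0 + 0)) + (0 + 0 + (0 + 0) + (b.0 + 0\{b}))\{a} | =a=> u1, =b=> u2
  u1 = a.((rec X. a.a.(X\{a} + (0 + 0)) + (0 + 0 + (0 + 0) + (b.0 + 0\{b}))\{a})\{a} + (0 + 0)) | =a=> u3
  u2 = 0\{a} | ·
  u3 = (rec X. a.a.(X\{a} + (0 + 0)) + (0 + 0 + (0 + 0) + (b.0 + 0\{b}))\{a})\{a} + (0 + 0) | =b=> u4
  u4 = 0\{a}\{a} | ·
Reachable graph of Q (3 states):
  v0 = rec X. a.a.(X\{a} + (0 + 0)) + (0 + 0 + (0 + 0) + (0 + 0\{b}))\{a} | =a=> v1
  v1 = a.((rec X. a.a.(X\{a} + (0 + 0)) + (0 + 0 + (0 + 0) + (0 + 0\{b}))\{a})\{a} + (0 + 0)) | =a=> v2
  v2 = (rec X. a.a.(X\{a} + (0 + 0)) + (0 + 0 + (0 + 0) + (0 + 0\{b}))\{a})\{a} + (0 + 0) | ·
Partition-refinement fixed point:
  B0 = {u0}
  B1 = {u2, u4, v2}
  B2 = {u1}
  B3 = {u3}
  B4 = {v0}
  B5 = {v1}
u0 ∈ B0, v0 ∈ B4 → different blocks

NO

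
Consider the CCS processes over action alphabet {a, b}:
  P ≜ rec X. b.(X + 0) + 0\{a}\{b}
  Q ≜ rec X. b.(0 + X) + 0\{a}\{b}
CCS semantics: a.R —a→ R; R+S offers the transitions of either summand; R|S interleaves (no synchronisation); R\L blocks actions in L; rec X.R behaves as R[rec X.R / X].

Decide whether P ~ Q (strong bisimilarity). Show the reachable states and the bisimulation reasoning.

P's transition system — 2 states:
  s0 = rec X. b.(X + 0) + 0\{a}\{b} ⊢ =b=> s1
  s1 = (rec X. b.(X + 0) + 0\{a}\{b}) + 0 ⊢ =b=> s1
Q's transition system — 2 states:
  t0 = rec X. b.(0 + X) + 0\{a}\{b} ⊢ =b=> t1
  t1 = 0 + (rec X. b.(0 + X) + 0\{a}\{b}) ⊢ =b=> t1
Coarsest stable partition (strong bisimilarity classes):
  B0 = {s0, s1, t0, t1}
s0 ∈ B0, t0 ∈ B0 → same block

YES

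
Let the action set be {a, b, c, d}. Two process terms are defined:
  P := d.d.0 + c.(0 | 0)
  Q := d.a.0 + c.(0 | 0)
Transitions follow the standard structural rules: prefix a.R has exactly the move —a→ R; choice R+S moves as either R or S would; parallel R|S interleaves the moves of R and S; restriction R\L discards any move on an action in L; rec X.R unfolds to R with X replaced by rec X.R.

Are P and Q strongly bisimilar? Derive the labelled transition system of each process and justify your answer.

LTS(P): 4 reachable states
  s0 = d.d.0 + c.(0 | 0) has moves =c=> s1, =d=> s2
  s1 = 0 | 0 has moves stopped
  s2 = d.0 has moves =d=> s3
  s3 = 0 has moves stopped
LTS(Q): 4 reachable states
  t0 = d.a.0 + c.(0 | 0) has moves =c=> t1, =d=> t2
  t1 = 0 | 0 has moves stopped
  t2 = a.0 has moves =a=> t3
  t3 = 0 has moves stopped
Partition-refinement fixed point:
  B0 = {s0}
  B1 = {s2}
  B2 = {s1, s3, t1, t3}
  B3 = {t0}
  B4 = {t2}
s0 ∈ B0, t0 ∈ B3 → different blocks

NO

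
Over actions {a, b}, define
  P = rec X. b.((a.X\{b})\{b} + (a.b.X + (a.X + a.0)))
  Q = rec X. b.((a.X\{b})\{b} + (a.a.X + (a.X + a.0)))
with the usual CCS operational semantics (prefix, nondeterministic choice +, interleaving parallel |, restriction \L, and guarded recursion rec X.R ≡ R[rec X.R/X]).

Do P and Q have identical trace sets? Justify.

Reachable graph of P (5 states):
  p0 = rec X. b.((a.X\{b})\{b} + (a.b.X + (a.X + a.0))) ⊢ -b-> p1
  p1 = (a.(rec X. b.((a.X\{b})\{b} + (a.b.X + (a.X + a.0))))\{b})\{b} + (a.b.(rec X. b.((a.X\{b})\{b} + (a.b.X + (a.X + a.0)))) + (a.(rec X. b.((a.X\{b})\{b} + (a.b.X + (a.X + a.0)))) + a.0)) ⊢ -a-> p0, -a-> p2, -a-> p3, -a-> p4
  p2 = (rec X. b.((a.X\{b})\{b} + (a.b.X + (a.X + a.0))))\{b}\{b} ⊢ deadlocked
  p3 = 0 ⊢ deadlocked
  p4 = b.(rec X. b.((a.X\{b})\{b} + (a.b.X + (a.X + a.0)))) ⊢ -b-> p0
Reachable graph of Q (5 states):
  q0 = rec X. b.((a.X\{b})\{b} + (a.a.X + (a.X + a.0))) ⊢ -b-> q1
  q1 = (a.(rec X. b.((a.X\{b})\{b} + (a.a.X + (a.X + a.0))))\{b})\{b} + (a.a.(rec X. b.((a.X\{b})\{b} + (a.a.X + (a.X + a.0)))) + (a.(rec X. b.((a.X\{b})\{b} + (a.a.X + (a.X + a.0)))) + a.0)) ⊢ -a-> q0, -a-> q2, -a-> q3, -a-> q4
  q2 = (rec X. b.((a.X\{b})\{b} + (a.a.X + (a.X + a.0))))\{b}\{b} ⊢ deadlocked
  q3 = 0 ⊢ deadlocked
  q4 = a.(rec X. b.((a.X\{b})\{b} + (a.a.X + (a.X + a.0)))) ⊢ -a-> q0
Trace ⟨babb⟩ through P, begin at {p0}:
  [1] b ⇒ {p1}
  [2] a ⇒ {p0, p2, p3, p4}
  [3] b ⇒ {p0, p1}
  [4] b ⇒ {p1}
  — P admits the full trace.
Trace ⟨babb⟩ through Q, begin at {q0}:
  [1] b ⇒ {q1}
  [2] a ⇒ {q0, q2, q3, q4}
  [3] b ⇒ {q1}
  [4] b ⇒ no successor for Q

trace-distinct — witness ⟨babb⟩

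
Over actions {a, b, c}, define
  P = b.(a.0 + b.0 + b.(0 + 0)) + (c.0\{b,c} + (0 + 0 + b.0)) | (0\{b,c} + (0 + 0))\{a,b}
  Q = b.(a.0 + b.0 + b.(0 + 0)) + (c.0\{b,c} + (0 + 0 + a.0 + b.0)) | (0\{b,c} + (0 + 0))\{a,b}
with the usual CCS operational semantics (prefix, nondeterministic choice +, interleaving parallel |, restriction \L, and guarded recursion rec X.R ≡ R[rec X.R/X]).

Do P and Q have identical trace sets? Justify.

Reachable graph of P (6 states):
  m0 = b.(a.0 + b.0 + b.(0 + 0)) + (c.0\{b,c} + (0 + 0 + b.0)) | (0\{b,c} + (0 + 0))\{a,b} → --b--▸ m1, --b--▸ m2, --c--▸ m3
  m1 = 0 | (0\{b,c} + (0 + 0))\{a,b} → stopped
  m2 = a.0 + b.0 + b.(0 + 0) → --a--▸ m4, --b--▸ m4, --b--▸ m5
  m3 = 0\{b,c} | (0\{b,c} + (0 + 0))\{a,b} → stopped
  m4 = 0 → stopped
  m5 = 0 + 0 → stopped
Reachable graph of Q (6 states):
  n0 = b.(a.0 + b.0 + b.(0 + 0)) + (c.0\{b,c} + (0 + 0 + a.0 + b.0)) | (0\{b,c} + (0 + 0))\{a,b} → --a--▸ n1, --b--▸ n1, --b--▸ n2, --c--▸ n3
  n1 = 0 | (0\{b,c} + (0 + 0))\{a,b} → stopped
  n2 = a.0 + b.0 + b.(0 + 0) → --a--▸ n4, --b--▸ n4, --b--▸ n5
  n3 = 0\{b,c} | (0\{b,c} + (0 + 0))\{a,b} → stopped
  n4 = 0 → stopped
  n5 = 0 + 0 → stopped
Trace ⟨a⟩ through Q, begin at {n0}:
  after a @ step 1: {n1}
  Q completes σ.
Trace ⟨a⟩ through P, begin at {m0}:
  after a @ step 1: ∅  — P cannot continue

NO — witness ⟨a⟩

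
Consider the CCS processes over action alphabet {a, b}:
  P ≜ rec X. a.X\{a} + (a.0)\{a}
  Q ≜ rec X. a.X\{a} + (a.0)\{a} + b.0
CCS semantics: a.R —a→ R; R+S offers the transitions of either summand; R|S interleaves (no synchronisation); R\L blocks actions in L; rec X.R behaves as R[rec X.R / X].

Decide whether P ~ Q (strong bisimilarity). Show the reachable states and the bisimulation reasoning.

Reachable graph of P (2 states):
  u0 = rec X. a.X\{a} + (a.0)\{a} :: --a--▸ u1
  u1 = (rec X. a.X\{a} + (a.0)\{a})\{a} :: ∅
Reachable graph of Q (4 states):
  v0 = rec X. a.X\{a} + (a.0)\{a} + b.0 :: --a--▸ v1, --b--▸ v2
  v1 = (rec X. a.X\{a} + (a.0)\{a} + b.0)\{a} :: --b--▸ v3
  v2 = 0 :: ∅
  v3 = 0\{a} :: ∅
Coarsest stable partition (strong bisimilarity classes):
  B0 = {u0}
  B1 = {u1, v2, v3}
  B2 = {v0}
  B3 = {v1}
u0 ∈ B0, v0 ∈ B2 → different blocks

NO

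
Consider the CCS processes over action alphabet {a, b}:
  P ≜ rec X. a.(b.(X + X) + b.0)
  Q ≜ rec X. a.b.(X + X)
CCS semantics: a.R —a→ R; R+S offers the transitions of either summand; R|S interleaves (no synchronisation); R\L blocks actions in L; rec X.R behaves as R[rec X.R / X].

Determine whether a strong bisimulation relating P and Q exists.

Reachable graph of P (4 states):
  u0 = rec X. a.(b.(X + X) + b.0) | =a=> u1
  u1 = b.((rec X. a.(b.(X + X) + b.0)) + (rec X. a.(b.(X + X) + b.0))) + b.0 | =b=> u2, =b=> u3
  u2 = (rec X. a.(b.(X + X) + b.0)) + (rec X. a.(b.(X + X) + b.0)) | =a=> u1
  u3 = 0 | stopped
Reachable graph of Q (3 states):
  v0 = rec X. a.b.(X + X) | =a=> v1
  v1 = b.((rec X. a.b.(X + X)) + (rec X. a.b.(X + X))) | =b=> v2
  v2 = (rec X. a.b.(X + X)) + (rec X. a.b.(X + X)) | =a=> v1
Coarsest stable partition (strong bisimilarity classes):
  B0 = {u0, u2}
  B1 = {u1}
  B2 = {u3}
  B3 = {v0, v2}
  B4 = {v1}
u0 ∈ B0, v0 ∈ B3 → different blocks

NO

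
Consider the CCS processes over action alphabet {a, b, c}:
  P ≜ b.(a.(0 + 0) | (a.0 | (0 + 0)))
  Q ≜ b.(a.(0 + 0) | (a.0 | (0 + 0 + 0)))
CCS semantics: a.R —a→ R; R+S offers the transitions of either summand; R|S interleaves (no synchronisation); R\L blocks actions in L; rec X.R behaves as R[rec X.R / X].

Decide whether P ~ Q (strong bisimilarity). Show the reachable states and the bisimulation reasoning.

YES

LTS(P): 5 reachable states
  s0 = b.(a.(0 + 0) | (a.0 | (0 + 0))) ⊢ —b→ s1
  s1 = a.(0 + 0) | (a.0 | (0 + 0)) ⊢ —a→ s2, —a→ s3
  s2 = (0 + 0) | (a.0 | (0 + 0)) ⊢ —a→ s4
  s3 = a.(0 + 0) | (0 | (0 + 0)) ⊢ —a→ s4
  s4 = (0 + 0) | (0 | (0 + 0)) ⊢ deadlocked
LTS(Q): 5 reachable states
  t0 = b.(a.(0 + 0) | (a.0 | (0 + 0 + 0))) ⊢ —b→ t1
  t1 = a.(0 + 0) | (a.0 | (0 + 0 + 0)) ⊢ —a→ t2, —a→ t3
  t2 = (0 + 0) | (a.0 | (0 + 0 + 0)) ⊢ —a→ t4
  t3 = a.(0 + 0) | (0 | (0 + 0 + 0)) ⊢ —a→ t4
  t4 = (0 + 0) | (0 | (0 + 0 + 0)) ⊢ deadlocked
Coarsest stable partition (strong bisimilarity classes):
  B0 = {s0, t0}
  B1 = {s1, t1}
  B2 = {s2, s3, t2, t3}
  B3 = {s4, t4}
s0 ∈ B0, t0 ∈ B0 → same block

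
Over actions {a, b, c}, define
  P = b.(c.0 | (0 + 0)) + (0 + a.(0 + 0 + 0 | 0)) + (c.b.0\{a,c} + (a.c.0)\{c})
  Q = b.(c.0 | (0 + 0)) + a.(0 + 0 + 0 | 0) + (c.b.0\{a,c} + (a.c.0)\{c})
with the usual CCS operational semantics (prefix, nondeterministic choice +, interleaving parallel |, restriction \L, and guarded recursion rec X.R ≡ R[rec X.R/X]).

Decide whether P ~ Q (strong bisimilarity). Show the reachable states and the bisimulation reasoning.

P's transition system — 7 states:
  p0 = b.(c.0 | (0 + 0)) + (0 + a.(0 + 0 + 0 | 0)) + (c.b.0\{a,c} + (a.c.0)\{c}) has moves --a--▸ p1, --a--▸ p2, --b--▸ p3, --c--▸ p4
  p1 = (c.0)\{c} has moves (no moves)
  p2 = 0 + 0 + 0 | 0 has moves (no moves)
  p3 = c.0 | (0 + 0) has moves --c--▸ p5
  p4 = b.0\{a,c} has moves --b--▸ p6
  p5 = 0 | (0 + 0) has moves (no moves)
  p6 = 0\{a,c} has moves (no moves)
Q's transition system — 7 states:
  q0 = b.(c.0 | (0 + 0)) + a.(0 + 0 + 0 | 0) + (c.b.0\{a,c} + (a.c.0)\{c}) has moves --a--▸ q1, --a--▸ q2, --b--▸ q3, --c--▸ q4
  q1 = (c.0)\{c} has moves (no moves)
  q2 = 0 + 0 + 0 | 0 has moves (no moves)
  q3 = c.0 | (0 + 0) has moves --c--▸ q5
  q4 = b.0\{a,c} has moves --b--▸ q6
  q5 = 0 | (0 + 0) has moves (no moves)
  q6 = 0\{a,c} has moves (no moves)
Coarsest stable partition (strong bisimilarity classes):
  B0 = {p0, q0}
  B1 = {p1, p2, p5, p6, q1, q2, q5, q6}
  B2 = {p4, q4}
  B3 = {p3, q3}
p0 ∈ B0, q0 ∈ B0 → same block

YES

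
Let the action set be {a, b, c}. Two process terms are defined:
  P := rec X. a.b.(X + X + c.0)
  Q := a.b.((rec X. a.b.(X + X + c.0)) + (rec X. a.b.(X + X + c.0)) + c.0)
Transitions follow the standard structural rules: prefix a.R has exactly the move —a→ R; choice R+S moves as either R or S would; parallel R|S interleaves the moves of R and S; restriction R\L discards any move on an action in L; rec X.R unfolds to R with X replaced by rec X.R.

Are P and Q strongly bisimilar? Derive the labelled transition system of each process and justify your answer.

Reachable graph of P (4 states):
  s0 = rec X. a.b.(X + X + c.0) :: =a=> s1
  s1 = b.((rec X. a.b.(X + X + c.0)) + (rec X. a.b.(X + X + c.0)) + c.0) :: =b=> s2
  s2 = (rec X. a.b.(X + X + c.0)) + (rec X. a.b.(X + X + c.0)) + c.0 :: =a=> s1, =c=> s3
  s3 = 0 :: (no moves)
Reachable graph of Q (4 states):
  t0 = a.b.((rec X. a.b.(X + X + c.0)) + (rec X. a.b.(X + X + c.0)) + c.0) :: =a=> t1
  t1 = b.((rec X. a.b.(X + X + c.0)) + (rec X. a.b.(X + X + c.0)) + c.0) :: =b=> t2
  t2 = (rec X. a.b.(X + X + c.0)) + (rec X. a.b.(X + X + c.0)) + c.0 :: =a=> t1, =c=> t3
  t3 = 0 :: (no moves)
Coarsest stable partition (strong bisimilarity classes):
  B0 = {s0, t0}
  B1 = {s1, t1}
  B2 = {s2, t2}
  B3 = {s3, t3}
s0 ∈ B0, t0 ∈ B0 → same block

bisimilar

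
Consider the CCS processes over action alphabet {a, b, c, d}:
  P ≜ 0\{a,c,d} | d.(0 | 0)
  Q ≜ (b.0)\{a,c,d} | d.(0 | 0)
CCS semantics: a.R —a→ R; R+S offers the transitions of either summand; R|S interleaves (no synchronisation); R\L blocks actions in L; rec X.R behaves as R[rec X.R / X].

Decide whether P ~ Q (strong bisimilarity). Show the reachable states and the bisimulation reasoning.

NO

P's transition system — 2 states:
  m0 = 0\{a,c,d} | d.(0 | 0) :: --d--▸ m1
  m1 = 0\{a,c,d} | (0 | 0) :: (no moves)
Q's transition system — 4 states:
  n0 = (b.0)\{a,c,d} | d.(0 | 0) :: --b--▸ n1, --d--▸ n2
  n1 = 0\{a,c,d} | d.(0 | 0) :: --d--▸ n3
  n2 = (b.0)\{a,c,d} | (0 | 0) :: --b--▸ n3
  n3 = 0\{a,c,d} | (0 | 0) :: (no moves)
Coarsest stable partition (strong bisimilarity classes):
  B0 = {m0, n1}
  B1 = {m1, n3}
  B2 = {n0}
  B3 = {n2}
m0 ∈ B0, n0 ∈ B2 → different blocks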